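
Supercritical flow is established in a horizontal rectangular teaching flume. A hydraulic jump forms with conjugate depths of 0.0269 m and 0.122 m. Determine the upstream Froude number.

For a rectangular channel the momentum equation gives q² = ½·g·y₁·y₂·(y₁ + y₂) = ½×9.81×0.0269×0.122×0.149 = 0.00240.
q = √0.00240 = 0.0490 m²/s.
V₁ = q/y₁ = 1.82 m/s; Fr₁ = V₁/√(g·y₁) = 3.54.

Fr₁ = 3.54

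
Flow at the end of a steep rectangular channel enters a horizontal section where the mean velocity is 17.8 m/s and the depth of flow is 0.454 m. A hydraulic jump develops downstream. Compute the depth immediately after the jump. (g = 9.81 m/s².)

Fr₁ = V₁/√(g·y₁) = 17.8/√(9.81×0.454) = 8.43.
By Bélanger, y₂/y₁ = ½[√(1 + 8Fr₁²) − 1] = ½[√570.1 − 1] = 11.4.
y₂ = 11.4 × 0.454 = 5.19 m.

y₂ = 5.19 m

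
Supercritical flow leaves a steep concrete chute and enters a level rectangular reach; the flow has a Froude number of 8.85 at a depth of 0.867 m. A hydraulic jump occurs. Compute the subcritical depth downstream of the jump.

Fr₁ = 8.85 (given).
By Bélanger, y₂/y₁ = ½[√(1 + 8Fr₁²) − 1] = ½[√627.6 − 1] = 12.0.
y₂ = 12.0 × 0.867 = 10.4 m.

y₂ = 10.4 m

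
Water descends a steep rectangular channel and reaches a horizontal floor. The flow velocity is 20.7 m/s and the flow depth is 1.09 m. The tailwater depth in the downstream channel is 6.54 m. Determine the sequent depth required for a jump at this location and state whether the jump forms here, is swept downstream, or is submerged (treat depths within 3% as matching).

y₂ = 9.23 m; the jump is swept downstream

Fr₁ = V₁/√(g·y₁) = 20.7/√(9.81×1.09) = 6.33.
Sequent-depth ratio: y₂/y₁ = ½[√(1 + 8Fr₁²) − 1] = ½[√321.6 − 1] = 8.47.
y₂ = 8.47 × 1.09 = 9.23 m.
Tailwater y_tw = 6.54 m: y_tw < y₂, so the jump is swept downstream.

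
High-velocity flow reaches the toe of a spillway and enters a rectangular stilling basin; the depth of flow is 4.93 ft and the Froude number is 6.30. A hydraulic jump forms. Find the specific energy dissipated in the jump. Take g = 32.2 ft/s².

ΔE = 59.9 ft

Fr₁ = 6.30 (given).
Bélanger equation: y₂/y₁ = ½[√(1 + 8Fr₁²) − 1] = ½[√318.5 − 1] = 8.42.
y₂ = 8.42 × 4.93 = 41.5 ft.
V₁ = Fr₁·√(g·y₁) = 6.30×√(32.2×4.93) = 79.4 ft/s; q = V₁·y₁ = 391 ft²/s. V₂ = q/y₂ = 391/41.5 = 9.42 ft/s. E₁ = y₁ + V₁²/2g = 103 ft; E₂ = y₂ + V₂²/2g = 42.9 ft. ΔE = E₁ − E₂ = 59.9 ft.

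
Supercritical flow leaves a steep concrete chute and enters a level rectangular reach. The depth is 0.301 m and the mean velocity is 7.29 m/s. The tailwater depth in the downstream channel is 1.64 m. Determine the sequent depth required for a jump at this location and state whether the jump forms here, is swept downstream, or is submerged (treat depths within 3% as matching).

y₂ = 1.66 m; the jump forms here

Fr₁ = V₁/√(g·y₁) = 7.29/√(9.81×0.301) = 4.24.
By Bélanger, y₂/y₁ = ½[√(1 + 8Fr₁²) − 1] = ½[√145.0 − 1] = 5.52.
y₂ = 5.52 × 0.301 = 1.66 m.
Tailwater y_tw = 1.64 m: y_tw ≈ y₂, so the jump forms here.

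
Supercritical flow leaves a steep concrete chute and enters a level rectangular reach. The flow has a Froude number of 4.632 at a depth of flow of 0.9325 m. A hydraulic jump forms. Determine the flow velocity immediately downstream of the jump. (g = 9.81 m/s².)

Fr₁ = 4.632 (given).
Sequent-depth ratio: y₂/y₁ = ½[√(1 + 8Fr₁²) − 1] = ½[√172.64 − 1] = 6.070.
y₂ = 6.070 × 0.9325 = 5.660 m.
V₁ = Fr₁·√(g·y₁) = 4.632×√(9.81×0.9325) = 14.01 m/s; q = V₁·y₁ = 13.06 m²/s.
V₂ = q/y₂ = 13.06/5.660 = 2.308 m/s.

V₂ = 2.308 m/s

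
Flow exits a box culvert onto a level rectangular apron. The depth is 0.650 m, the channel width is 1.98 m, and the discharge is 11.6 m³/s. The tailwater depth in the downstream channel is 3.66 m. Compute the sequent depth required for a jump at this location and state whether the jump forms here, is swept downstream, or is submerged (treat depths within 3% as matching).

y₂ = 2.97 m; the jump is submerged

q = Q/b = 11.6/1.98 = 5.86 m²/s; V₁ = q/y₁ = 9.01 m/s. Fr₁ = V₁/√(g·y₁) = 3.57.
Bélanger equation: y₂/y₁ = ½[√(1 + 8Fr₁²) − 1] = ½[√102.9 − 1] = 4.57.
y₂ = 4.57 × 0.650 = 2.97 m.
Tailwater y_tw = 3.66 m: y_tw > y₂, so the jump is submerged.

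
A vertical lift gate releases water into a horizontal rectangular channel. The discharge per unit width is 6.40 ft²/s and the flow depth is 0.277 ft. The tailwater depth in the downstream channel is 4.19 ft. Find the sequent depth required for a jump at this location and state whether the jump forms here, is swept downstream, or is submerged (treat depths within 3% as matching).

y₂ = 2.90 ft; the jump is submerged

V₁ = q/y₁ = 6.40/0.277 = 23.1 ft/s. Fr₁ = V₁/√(g·y₁) = 23.1/√(32.2×0.277) = 7.74.
Conjugate-depth relation: y₂/y₁ = ½[√(1 + 8Fr₁²) − 1] = ½[√479.8 − 1] = 10.5.
y₂ = 10.5 × 0.277 = 2.90 ft.
Tailwater y_tw = 4.19 ft: y_tw > y₂, so the jump is submerged.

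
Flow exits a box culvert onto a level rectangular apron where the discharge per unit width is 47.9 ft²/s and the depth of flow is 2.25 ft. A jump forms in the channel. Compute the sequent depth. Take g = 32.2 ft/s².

V₁ = q/y₁ = 47.9/2.25 = 21.3 ft/s. Fr₁ = V₁/√(g·y₁) = 21.3/√(32.2×2.25) = 2.50.
Conjugate-depth relation: y₂/y₁ = ½[√(1 + 8Fr₁²) − 1] = ½[√51.04 − 1] = 3.07.
y₂ = 3.07 × 2.25 = 6.91 ft.

y₂ = 6.91 ft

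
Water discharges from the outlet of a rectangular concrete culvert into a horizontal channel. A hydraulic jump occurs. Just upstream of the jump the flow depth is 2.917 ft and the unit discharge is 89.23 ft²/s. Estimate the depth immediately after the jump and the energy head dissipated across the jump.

V₁ = q/y₁ = 89.23/2.917 = 30.59 ft/s. Fr₁ = V₁/√(g·y₁) = 30.59/√(32.2×2.917) = 3.156.
Conjugate-depth relation: y₂/y₁ = ½[√(1 + 8Fr₁²) − 1] = ½[√80.698 − 1] = 3.992.
y₂ = 3.992 × 2.917 = 11.64 ft.
V₂ = q/y₂ = 89.23/11.64 = 7.664 ft/s. E₁ = y₁ + V₁²/2g = 17.45 ft; E₂ = y₂ + V₂²/2g = 12.56 ft. ΔE = E₁ − E₂ = 4.891 ft.

y₂ = 11.64 ft; ΔE = 4.891 ft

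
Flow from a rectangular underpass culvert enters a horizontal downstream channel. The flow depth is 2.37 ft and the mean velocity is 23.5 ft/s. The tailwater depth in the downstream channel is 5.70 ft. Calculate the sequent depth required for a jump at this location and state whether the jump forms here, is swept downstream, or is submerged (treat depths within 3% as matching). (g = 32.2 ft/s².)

y₂ = 7.91 ft; the jump is swept downstream

Fr₁ = V₁/√(g·y₁) = 23.5/√(32.2×2.37) = 2.69.
By Bélanger, y₂/y₁ = ½[√(1 + 8Fr₁²) − 1] = ½[√58.89 − 1] = 3.34.
y₂ = 3.34 × 2.37 = 7.91 ft.
Tailwater y_tw = 5.70 ft: y_tw < y₂, so the jump is swept downstream.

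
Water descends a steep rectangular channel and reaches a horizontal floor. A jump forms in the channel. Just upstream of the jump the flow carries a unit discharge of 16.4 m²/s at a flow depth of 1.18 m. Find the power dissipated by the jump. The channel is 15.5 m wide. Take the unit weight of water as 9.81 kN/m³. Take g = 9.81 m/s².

P = 11028 kW

V₁ = q/y₁ = 16.4/1.18 = 13.9 m/s. Fr₁ = V₁/√(g·y₁) = 13.9/√(9.81×1.18) = 4.08.
By Bélanger, y₂/y₁ = ½[√(1 + 8Fr₁²) − 1] = ½[√134.5 − 1] = 5.30.
y₂ = 5.30 × 1.18 = 6.25 m.
Head loss: ΔE = (y₂ − y₁)³/(4y₁y₂) = (6.25 − 1.18)³/(4×1.18×6.25) = 131/29.5 = 4.42 m.
Q = q·b = 16.4 × 15.5 = 254 m³/s. P = γ·Q·ΔE = 9.81 × 254 × 4.42 = 11028 kW.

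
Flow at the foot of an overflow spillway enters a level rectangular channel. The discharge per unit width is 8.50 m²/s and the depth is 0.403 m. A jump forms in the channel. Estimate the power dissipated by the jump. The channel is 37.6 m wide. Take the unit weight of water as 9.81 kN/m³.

V₁ = q/y₁ = 8.50/0.403 = 21.1 m/s. Fr₁ = V₁/√(g·y₁) = 21.1/√(9.81×0.403) = 10.6.
Sequent-depth ratio: y₂/y₁ = ½[√(1 + 8Fr₁²) − 1] = ½[√901.2 − 1] = 14.5.
y₂ = 14.5 × 0.403 = 5.85 m.
V₂ = q/y₂ = 8.50/5.85 = 1.45 m/s. E₁ = y₁ + V₁²/2g = 23.1 m; E₂ = y₂ + V₂²/2g = 5.96 m. ΔE = E₁ − E₂ = 17.1 m.
Q = q·b = 8.50 × 37.6 = 320 m³/s. P = γ·Q·ΔE = 9.81 × 320 × 17.1 = 53681 kW.

P = 53681 kW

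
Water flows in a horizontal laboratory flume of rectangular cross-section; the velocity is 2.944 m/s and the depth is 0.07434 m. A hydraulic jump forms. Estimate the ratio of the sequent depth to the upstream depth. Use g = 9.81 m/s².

y₂/y₁ = 4.401

Fr₁ = V₁/√(g·y₁) = 2.944/√(9.81×0.07434) = 3.447.
Bélanger equation: y₂/y₁ = ½[√(1 + 8Fr₁²) − 1] = ½[√96.077 − 1] = 4.401.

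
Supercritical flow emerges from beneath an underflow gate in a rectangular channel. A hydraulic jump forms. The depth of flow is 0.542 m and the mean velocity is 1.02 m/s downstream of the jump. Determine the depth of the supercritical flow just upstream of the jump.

Fr₂ = V₂/√(g·y₂) = 1.02/√(9.81×0.542) = 0.442.
From the momentum equation (using Fr₂), y₁/y₂ = ½[√(1 + 8Fr₂²) − 1] = ½[√2.565 − 1] = 0.301.
y₁ = 0.301 × 0.542 = 0.163 m.

y₁ = 0.163 m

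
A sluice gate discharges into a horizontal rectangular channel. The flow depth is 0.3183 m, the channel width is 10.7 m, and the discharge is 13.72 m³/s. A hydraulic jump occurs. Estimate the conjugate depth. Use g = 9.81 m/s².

q = Q/b = 13.72/10.7 = 1.282 m²/s; V₁ = q/y₁ = 4.028 m/s. Fr₁ = V₁/√(g·y₁) = 2.280.
Bélanger equation: y₂/y₁ = ½[√(1 + 8Fr₁²) − 1] = ½[√42.577 − 1] = 2.763.
y₂ = 2.763 × 0.3183 = 0.8793 m.

y₂ = 0.8793 m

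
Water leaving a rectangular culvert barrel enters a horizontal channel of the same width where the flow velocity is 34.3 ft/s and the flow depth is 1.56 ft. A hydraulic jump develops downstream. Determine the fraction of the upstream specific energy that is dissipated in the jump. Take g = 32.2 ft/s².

ΔE/E₁ = 0.477 (47.7%)

Fr₁ = V₁/√(g·y₁) = 34.3/√(32.2×1.56) = 4.84.
Bélanger equation: y₂/y₁ = ½[√(1 + 8Fr₁²) − 1] = ½[√188.4 − 1] = 6.36.
y₂ = 6.36 × 1.56 = 9.93 ft.
E₁ = y₁ + V₁²/2g = 19.8 ft. ΔE = (y₂ − y₁)³/(4y₁y₂) = 9.45 ft. ΔE/E₁ = 9.45/19.8 = 0.477.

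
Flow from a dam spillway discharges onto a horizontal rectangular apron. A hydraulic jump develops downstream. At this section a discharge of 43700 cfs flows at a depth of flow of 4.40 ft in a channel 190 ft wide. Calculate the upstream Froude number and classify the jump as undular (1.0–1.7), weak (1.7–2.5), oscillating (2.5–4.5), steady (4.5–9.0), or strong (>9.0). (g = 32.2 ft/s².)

Fr₁ = 4.39; oscillating jump

q = Q/b = 43700/190 = 230 ft²/s; V₁ = q/y₁ = 52.3 ft/s. Fr₁ = V₁/√(g·y₁) = 4.39.
Fr₁ = 4.39 lies in the oscillating range.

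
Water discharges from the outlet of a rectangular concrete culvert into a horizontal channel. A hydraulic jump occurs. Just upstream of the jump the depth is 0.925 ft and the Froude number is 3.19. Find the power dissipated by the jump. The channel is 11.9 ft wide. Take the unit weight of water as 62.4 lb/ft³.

Fr₁ = 3.19 (given).
Bélanger equation: y₂/y₁ = ½[√(1 + 8Fr₁²) − 1] = ½[√82.41 − 1] = 4.04.
y₂ = 4.04 × 0.925 = 3.74 ft.
V₁ = Fr₁·√(g·y₁) = 3.19×√(32.2×0.925) = 17.4 ft/s; q = V₁·y₁ = 16.1 ft²/s. V₂ = q/y₂ = 16.1/3.74 = 4.31 ft/s. E₁ = y₁ + V₁²/2g = 5.63 ft; E₂ = y₂ + V₂²/2g = 4.02 ft. ΔE = E₁ − E₂ = 1.61 ft.
Q = q·b = 16.1 × 11.9 = 192 cfs. P = γ·Q·ΔE/550 = 62.4 × 192 × 1.61 / 550 = 34.9 hp.

P = 34.9 hp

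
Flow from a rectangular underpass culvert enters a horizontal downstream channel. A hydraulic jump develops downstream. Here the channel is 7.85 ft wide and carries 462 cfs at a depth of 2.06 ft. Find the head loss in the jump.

q = Q/b = 462/7.85 = 58.9 ft²/s; V₁ = q/y₁ = 28.6 ft/s. Fr₁ = V₁/√(g·y₁) = 3.51.
Conjugate-depth relation: y₂/y₁ = ½[√(1 + 8Fr₁²) − 1] = ½[√99.44 − 1] = 4.49.
y₂ = 4.49 × 2.06 = 9.24 ft.
V₂ = q/y₂ = 58.9/9.24 = 6.37 ft/s. E₁ = y₁ + V₁²/2g = 14.7 ft; E₂ = y₂ + V₂²/2g = 9.87 ft. ΔE = E₁ − E₂ = 4.86 ft.

ΔE = 4.86 ft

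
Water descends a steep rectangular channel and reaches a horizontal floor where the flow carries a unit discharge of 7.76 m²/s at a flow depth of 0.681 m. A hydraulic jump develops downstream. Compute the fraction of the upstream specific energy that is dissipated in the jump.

ΔE/E₁ = 0.436 (43.6%)

V₁ = q/y₁ = 7.76/0.681 = 11.4 m/s. Fr₁ = V₁/√(g·y₁) = 11.4/√(9.81×0.681) = 4.41.
Sequent-depth ratio: y₂/y₁ = ½[√(1 + 8Fr₁²) − 1] = ½[√156.5 − 1] = 5.75.
y₂ = 5.75 × 0.681 = 3.92 m.
E₁ = y₁ + V₁²/2g = 7.30 m. ΔE = (y₂ − y₁)³/(4y₁y₂) = 3.18 m. ΔE/E₁ = 3.18/7.30 = 0.436.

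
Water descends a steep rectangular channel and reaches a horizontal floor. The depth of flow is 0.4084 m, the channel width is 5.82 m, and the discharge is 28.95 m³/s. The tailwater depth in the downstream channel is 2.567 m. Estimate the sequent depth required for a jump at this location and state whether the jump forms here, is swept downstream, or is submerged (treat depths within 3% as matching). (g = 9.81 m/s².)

q = Q/b = 28.95/5.82 = 4.974 m²/s; V₁ = q/y₁ = 12.18 m/s. Fr₁ = V₁/√(g·y₁) = 6.085.
By Bélanger, y₂/y₁ = ½[√(1 + 8Fr₁²) − 1] = ½[√297.22 − 1] = 8.120.
y₂ = 8.120 × 0.4084 = 3.316 m.
Tailwater y_tw = 2.567 m: y_tw < y₂, so the jump is swept downstream.

y₂ = 3.316 m; the jump is swept downstream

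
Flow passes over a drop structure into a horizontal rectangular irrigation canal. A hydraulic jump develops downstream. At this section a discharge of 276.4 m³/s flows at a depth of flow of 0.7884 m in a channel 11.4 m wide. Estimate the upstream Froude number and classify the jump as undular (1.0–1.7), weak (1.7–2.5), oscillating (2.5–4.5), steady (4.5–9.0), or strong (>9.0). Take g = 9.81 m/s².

Fr₁ = 11.06; strong jump

q = Q/b = 276.4/11.4 = 24.25 m²/s; V₁ = q/y₁ = 30.75 m/s. Fr₁ = V₁/√(g·y₁) = 11.06.
Fr₁ = 11.06 lies in the strong range.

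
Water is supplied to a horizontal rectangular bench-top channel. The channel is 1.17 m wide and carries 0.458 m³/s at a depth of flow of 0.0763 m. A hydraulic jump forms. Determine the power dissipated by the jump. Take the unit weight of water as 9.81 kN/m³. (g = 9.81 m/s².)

P = 3.57 kW

q = Q/b = 0.458/1.17 = 0.391 m²/s; V₁ = q/y₁ = 5.13 m/s. Fr₁ = V₁/√(g·y₁) = 5.93.
Sequent-depth ratio: y₂/y₁ = ½[√(1 + 8Fr₁²) − 1] = ½[√282.3 − 1] = 7.90.
y₂ = 7.90 × 0.0763 = 0.603 m.
V₂ = q/y₂ = 0.391/0.603 = 0.649 m/s. E₁ = y₁ + V₁²/2g = 1.42 m; E₂ = y₂ + V₂²/2g = 0.624 m. ΔE = E₁ − E₂ = 0.794 m.
P = γ·Q·ΔE = 9.81 × 0.458 × 0.794 = 3.57 kW.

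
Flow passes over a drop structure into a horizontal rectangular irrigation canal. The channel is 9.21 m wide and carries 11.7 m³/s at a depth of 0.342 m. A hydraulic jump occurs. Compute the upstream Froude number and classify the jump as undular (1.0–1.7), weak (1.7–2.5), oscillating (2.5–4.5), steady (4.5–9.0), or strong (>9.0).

q = Q/b = 11.7/9.21 = 1.27 m²/s; V₁ = q/y₁ = 3.71 m/s. Fr₁ = V₁/√(g·y₁) = 2.03.
Fr₁ = 2.03 lies in the weak range.

Fr₁ = 2.03; weak jump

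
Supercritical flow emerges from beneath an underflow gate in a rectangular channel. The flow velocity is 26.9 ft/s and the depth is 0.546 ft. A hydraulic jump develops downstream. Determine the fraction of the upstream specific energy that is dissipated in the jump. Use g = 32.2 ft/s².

ΔE/E₁ = 0.589 (58.9%)

Fr₁ = V₁/√(g·y₁) = 26.9/√(32.2×0.546) = 6.42.
Bélanger equation: y₂/y₁ = ½[√(1 + 8Fr₁²) − 1] = ½[√330.3 − 1] = 8.59.
y₂ = 8.59 × 0.546 = 4.69 ft.
E₁ = y₁ + V₁²/2g = 11.8 ft. ΔE = (y₂ − y₁)³/(4y₁y₂) = 6.94 ft. ΔE/E₁ = 6.94/11.8 = 0.589.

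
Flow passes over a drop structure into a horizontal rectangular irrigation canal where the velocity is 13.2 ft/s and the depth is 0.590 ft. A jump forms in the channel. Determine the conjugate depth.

y₂ = 2.25 ft

Fr₁ = V₁/√(g·y₁) = 13.2/√(32.2×0.590) = 3.03.
Bélanger equation: y₂/y₁ = ½[√(1 + 8Fr₁²) − 1] = ½[√74.37 − 1] = 3.81.
y₂ = 3.81 × 0.590 = 2.25 ft.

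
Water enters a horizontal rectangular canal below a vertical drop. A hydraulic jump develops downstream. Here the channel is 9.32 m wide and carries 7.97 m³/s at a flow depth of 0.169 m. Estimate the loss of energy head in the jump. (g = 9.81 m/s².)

q = Q/b = 7.97/9.32 = 0.855 m²/s; V₁ = q/y₁ = 5.06 m/s. Fr₁ = V₁/√(g·y₁) = 3.93.
Bélanger equation: y₂/y₁ = ½[√(1 + 8Fr₁²) − 1] = ½[√124.6 − 1] = 5.08.
y₂ = 5.08 × 0.169 = 0.859 m.
V₂ = q/y₂ = 0.855/0.859 = 0.996 m/s. E₁ = y₁ + V₁²/2g = 1.47 m; E₂ = y₂ + V₂²/2g = 0.909 m. ΔE = E₁ − E₂ = 0.565 m.

ΔE = 0.565 m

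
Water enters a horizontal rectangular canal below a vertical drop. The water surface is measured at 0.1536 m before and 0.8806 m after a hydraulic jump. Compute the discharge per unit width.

q = 0.8283 m²/s

For a rectangular channel the momentum equation gives q² = ½·g·y₁·y₂·(y₁ + y₂) = ½×9.81×0.1536×0.8806×1.034 = 0.6861.
q = √0.6861 = 0.8283 m²/s.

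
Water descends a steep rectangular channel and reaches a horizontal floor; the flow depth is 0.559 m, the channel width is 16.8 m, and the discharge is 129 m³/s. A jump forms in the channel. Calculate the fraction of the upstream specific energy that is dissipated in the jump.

ΔE/E₁ = 0.555 (55.5%)

q = Q/b = 129/16.8 = 7.68 m²/s; V₁ = q/y₁ = 13.7 m/s. Fr₁ = V₁/√(g·y₁) = 5.87.
By Bélanger, y₂/y₁ = ½[√(1 + 8Fr₁²) − 1] = ½[√276.3 − 1] = 7.81.
y₂ = 7.81 × 0.559 = 4.37 m.
E₁ = y₁ + V₁²/2g = 10.2 m. ΔE = (y₂ − y₁)³/(4y₁y₂) = 5.65 m. ΔE/E₁ = 5.65/10.2 = 0.555.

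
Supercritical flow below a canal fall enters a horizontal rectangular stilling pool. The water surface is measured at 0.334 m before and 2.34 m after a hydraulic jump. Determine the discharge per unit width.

For a rectangular channel the momentum equation gives q² = ½·g·y₁·y₂·(y₁ + y₂) = ½×9.81×0.334×2.34×2.67 = 10.3.
q = √10.3 = 3.20 m²/s.

q = 3.20 m²/s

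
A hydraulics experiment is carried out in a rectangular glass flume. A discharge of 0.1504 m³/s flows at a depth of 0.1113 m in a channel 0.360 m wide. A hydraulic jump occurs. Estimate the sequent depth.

q = Q/b = 0.1504/0.360 = 0.4178 m²/s; V₁ = q/y₁ = 3.754 m/s. Fr₁ = V₁/√(g·y₁) = 3.592.
Conjugate-depth relation: y₂/y₁ = ½[√(1 + 8Fr₁²) − 1] = ½[√104.23 − 1] = 4.605.
y₂ = 4.605 × 0.1113 = 0.5125 m.

y₂ = 0.5125 m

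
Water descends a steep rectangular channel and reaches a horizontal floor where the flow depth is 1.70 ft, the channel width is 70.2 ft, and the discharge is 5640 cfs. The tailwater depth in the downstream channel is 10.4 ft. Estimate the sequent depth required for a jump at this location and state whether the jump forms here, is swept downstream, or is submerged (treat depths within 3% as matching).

y₂ = 14.5 ft; the jump is swept downstream

q = Q/b = 5640/70.2 = 80.3 ft²/s; V₁ = q/y₁ = 47.3 ft/s. Fr₁ = V₁/√(g·y₁) = 6.39.
Conjugate-depth relation: y₂/y₁ = ½[√(1 + 8Fr₁²) − 1] = ½[√327.4 − 1] = 8.55.
y₂ = 8.55 × 1.70 = 14.5 ft.
Tailwater y_tw = 10.4 ft: y_tw < y₂, so the jump is swept downstream.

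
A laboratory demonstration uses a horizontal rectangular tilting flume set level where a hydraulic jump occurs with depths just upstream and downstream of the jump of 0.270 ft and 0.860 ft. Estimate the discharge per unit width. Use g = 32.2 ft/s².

q = 2.06 ft²/s

For a rectangular channel the momentum equation gives q² = ½·g·y₁·y₂·(y₁ + y₂) = ½×32.2×0.270×0.860×1.13 = 4.22.
q = √4.22 = 2.06 ft²/s.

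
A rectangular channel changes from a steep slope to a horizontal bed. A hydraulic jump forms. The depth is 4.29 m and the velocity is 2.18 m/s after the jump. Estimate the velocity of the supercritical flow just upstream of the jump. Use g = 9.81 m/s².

V₁ = 11.5 m/s

Fr₂ = V₂/√(g·y₂) = 2.18/√(9.81×4.29) = 0.336.
From the momentum equation (using Fr₂), y₁/y₂ = ½[√(1 + 8Fr₂²) − 1] = ½[√1.903 − 1] = 0.190.
y₁ = 0.190 × 4.29 = 0.814 m.
V₁ = q/y₁ = 9.35/0.814 = 11.5 m/s.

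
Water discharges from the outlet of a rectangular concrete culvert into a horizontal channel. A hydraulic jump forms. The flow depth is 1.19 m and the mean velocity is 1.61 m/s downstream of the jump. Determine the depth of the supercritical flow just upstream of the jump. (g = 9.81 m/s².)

Fr₂ = V₂/√(g·y₂) = 1.61/√(9.81×1.19) = 0.471.
Applying the sequent-depth relation in reverse, y₁/y₂ = ½[√(1 + 8Fr₂²) − 1] = ½[√2.776 − 1] = 0.333.
y₁ = 0.333 × 1.19 = 0.396 m.

y₁ = 0.396 m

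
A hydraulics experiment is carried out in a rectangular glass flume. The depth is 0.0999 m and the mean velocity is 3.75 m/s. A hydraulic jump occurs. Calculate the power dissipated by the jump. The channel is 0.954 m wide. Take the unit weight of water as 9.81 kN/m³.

Fr₁ = V₁/√(g·y₁) = 3.75/√(9.81×0.0999) = 3.79.
By Bélanger, y₂/y₁ = ½[√(1 + 8Fr₁²) − 1] = ½[√115.8 − 1] = 4.88.
y₂ = 4.88 × 0.0999 = 0.488 m.
Head loss: ΔE = (y₂ − y₁)³/(4y₁y₂) = (0.488 − 0.0999)³/(4×0.0999×0.488) = 0.0583/0.195 = 0.299 m.
q = V₁·y₁ = 3.75 × 0.0999 = 0.375 m²/s. Q = q·b = 0.375 × 0.954 = 0.357 m³/s. P = γ·Q·ΔE = 9.81 × 0.357 × 0.299 = 1.05 kW.

P = 1.05 kW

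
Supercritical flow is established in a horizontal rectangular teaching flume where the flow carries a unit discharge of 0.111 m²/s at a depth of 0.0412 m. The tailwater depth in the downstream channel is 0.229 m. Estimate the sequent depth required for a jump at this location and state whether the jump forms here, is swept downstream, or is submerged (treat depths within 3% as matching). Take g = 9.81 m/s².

V₁ = q/y₁ = 0.111/0.0412 = 2.69 m/s. Fr₁ = V₁/√(g·y₁) = 2.69/√(9.81×0.0412) = 4.24.
By Bélanger, y₂/y₁ = ½[√(1 + 8Fr₁²) − 1] = ½[√144.7 − 1] = 5.51.
y₂ = 5.51 × 0.0412 = 0.227 m.
Tailwater y_tw = 0.229 m: y_tw ≈ y₂, so the jump forms here.

y₂ = 0.227 m; the jump forms here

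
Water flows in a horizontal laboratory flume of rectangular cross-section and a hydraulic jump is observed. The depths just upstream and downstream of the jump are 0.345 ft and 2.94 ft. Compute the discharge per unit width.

q = 7.32 ft²/s

For a rectangular channel the momentum equation gives q² = ½·g·y₁·y₂·(y₁ + y₂) = ½×32.2×0.345×2.94×3.29 = 53.6.
q = √53.6 = 7.32 ft²/s.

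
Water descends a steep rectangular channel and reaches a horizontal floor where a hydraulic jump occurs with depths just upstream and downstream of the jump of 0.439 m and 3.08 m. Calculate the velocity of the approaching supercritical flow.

For a rectangular channel the momentum equation gives q² = ½·g·y₁·y₂·(y₁ + y₂) = ½×9.81×0.439×3.08×3.52 = 23.3.
q = √23.3 = 4.83 m²/s.
V₁ = q/y₁ = 4.83/0.439 = 11.0 m/s.

V₁ = 11.0 m/s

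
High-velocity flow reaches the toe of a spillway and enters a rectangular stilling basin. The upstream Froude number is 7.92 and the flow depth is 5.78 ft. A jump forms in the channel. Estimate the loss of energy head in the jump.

ΔE = 124 ft

Fr₁ = 7.92 (given).
Sequent-depth ratio: y₂/y₁ = ½[√(1 + 8Fr₁²) − 1] = ½[√502.8 − 1] = 10.7.
y₂ = 10.7 × 5.78 = 61.9 ft.
V₁ = Fr₁·√(g·y₁) = 7.92×√(32.2×5.78) = 108 ft/s; q = V₁·y₁ = 625 ft²/s. V₂ = q/y₂ = 625/61.9 = 10.1 ft/s. E₁ = y₁ + V₁²/2g = 187 ft; E₂ = y₂ + V₂²/2g = 63.5 ft. ΔE = E₁ − E₂ = 124 ft.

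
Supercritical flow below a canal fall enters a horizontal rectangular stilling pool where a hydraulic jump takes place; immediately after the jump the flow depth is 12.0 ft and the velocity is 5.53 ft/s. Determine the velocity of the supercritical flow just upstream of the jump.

V₁ = 39.8 ft/s

Fr₂ = V₂/√(g·y₂) = 5.53/√(32.2×12.0) = 0.281.
From the momentum equation (using Fr₂), y₁/y₂ = ½[√(1 + 8Fr₂²) − 1] = ½[√1.633 − 1] = 0.139.
y₁ = 0.139 × 12.0 = 1.67 ft.
V₁ = q/y₁ = 66.4/1.67 = 39.8 ft/s.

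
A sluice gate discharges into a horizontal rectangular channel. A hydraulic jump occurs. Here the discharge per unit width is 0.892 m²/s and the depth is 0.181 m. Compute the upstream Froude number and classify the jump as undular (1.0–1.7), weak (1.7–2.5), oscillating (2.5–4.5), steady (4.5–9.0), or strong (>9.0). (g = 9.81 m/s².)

Fr₁ = 3.70; oscillating jump

V₁ = q/y₁ = 0.892/0.181 = 4.93 m/s. Fr₁ = V₁/√(g·y₁) = 4.93/√(9.81×0.181) = 3.70.
Fr₁ = 3.70 lies in the oscillating range.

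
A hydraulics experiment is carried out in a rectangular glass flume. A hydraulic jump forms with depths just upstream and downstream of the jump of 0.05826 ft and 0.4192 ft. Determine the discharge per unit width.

q = 0.4333 ft²/s

For a rectangular channel the momentum equation gives q² = ½·g·y₁·y₂·(y₁ + y₂) = ½×32.2×0.05826×0.4192×0.4775 = 0.1877.
q = √0.1877 = 0.4333 ft²/s.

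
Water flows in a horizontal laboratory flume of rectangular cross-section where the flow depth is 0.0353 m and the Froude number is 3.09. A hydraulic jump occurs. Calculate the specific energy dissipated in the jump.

ΔE = 0.0551 m

Fr₁ = 3.09 (given).
Bélanger equation: y₂/y₁ = ½[√(1 + 8Fr₁²) − 1] = ½[√77.38 − 1] = 3.90.
y₂ = 3.90 × 0.0353 = 0.138 m.
V₁ = Fr₁·√(g·y₁) = 3.09×√(9.81×0.0353) = 1.82 m/s; q = V₁·y₁ = 0.0642 m²/s. V₂ = q/y₂ = 0.0642/0.138 = 0.466 m/s. E₁ = y₁ + V₁²/2g = 0.204 m; E₂ = y₂ + V₂²/2g = 0.149 m. ΔE = E₁ − E₂ = 0.0551 m.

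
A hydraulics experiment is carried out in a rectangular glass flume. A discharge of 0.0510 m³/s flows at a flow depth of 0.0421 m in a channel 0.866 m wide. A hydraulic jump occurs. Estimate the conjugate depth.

y₂ = 0.110 m

q = Q/b = 0.0510/0.866 = 0.0589 m²/s; V₁ = q/y₁ = 1.40 m/s. Fr₁ = V₁/√(g·y₁) = 2.18.
By Bélanger, y₂/y₁ = ½[√(1 + 8Fr₁²) − 1] = ½[√38.90 − 1] = 2.62.
y₂ = 2.62 × 0.0421 = 0.110 m.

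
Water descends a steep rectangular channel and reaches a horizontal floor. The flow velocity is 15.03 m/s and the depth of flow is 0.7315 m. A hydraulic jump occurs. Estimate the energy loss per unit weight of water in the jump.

Fr₁ = V₁/√(g·y₁) = 15.03/√(9.81×0.7315) = 5.611.
Conjugate-depth relation: y₂/y₁ = ½[√(1 + 8Fr₁²) − 1] = ½[√252.84 − 1] = 7.450.
y₂ = 7.450 × 0.7315 = 5.450 m.
Head loss: ΔE = (y₂ − y₁)³/(4y₁y₂) = (5.450 − 0.7315)³/(4×0.7315×5.450) = 105.1/15.95 = 6.588 m.

ΔE = 6.588 m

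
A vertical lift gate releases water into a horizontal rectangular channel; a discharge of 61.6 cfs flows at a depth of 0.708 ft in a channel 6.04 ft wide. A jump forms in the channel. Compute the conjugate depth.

y₂ = 2.69 ft

q = Q/b = 61.6/6.04 = 10.2 ft²/s; V₁ = q/y₁ = 14.4 ft/s. Fr₁ = V₁/√(g·y₁) = 3.02.
From the momentum equation for a rectangular channel, y₂/y₁ = ½[√(1 + 8Fr₁²) − 1] = ½[√73.82 − 1] = 3.80.
y₂ = 3.80 × 0.708 = 2.69 ft.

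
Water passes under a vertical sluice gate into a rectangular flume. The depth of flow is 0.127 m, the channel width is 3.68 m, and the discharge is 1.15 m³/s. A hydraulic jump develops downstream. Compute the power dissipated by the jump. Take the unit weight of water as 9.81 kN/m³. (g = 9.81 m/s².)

P = 0.614 kW

q = Q/b = 1.15/3.68 = 0.312 m²/s; V₁ = q/y₁ = 2.46 m/s. Fr₁ = V₁/√(g·y₁) = 2.20.
By Bélanger, y₂/y₁ = ½[√(1 + 8Fr₁²) − 1] = ½[√39.88 − 1] = 2.66.
y₂ = 2.66 × 0.127 = 0.337 m.
Head loss: ΔE = (y₂ − y₁)³/(4y₁y₂) = (0.337 − 0.127)³/(4×0.127×0.337) = 0.00933/0.171 = 0.0544 m.
P = γ·Q·ΔE = 9.81 × 1.15 × 0.0544 = 0.614 kW.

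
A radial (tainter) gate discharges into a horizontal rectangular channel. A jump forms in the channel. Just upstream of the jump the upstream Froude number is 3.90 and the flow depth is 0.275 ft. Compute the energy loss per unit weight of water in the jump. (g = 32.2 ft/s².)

Fr₁ = 3.90 (given).
By Bélanger, y₂/y₁ = ½[√(1 + 8Fr₁²) − 1] = ½[√122.7 − 1] = 5.04.
y₂ = 5.04 × 0.275 = 1.39 ft.
V₁ = Fr₁·√(g·y₁) = 3.90×√(32.2×0.275) = 11.6 ft/s; q = V₁·y₁ = 3.19 ft²/s. V₂ = q/y₂ = 3.19/1.39 = 2.30 ft/s. E₁ = y₁ + V₁²/2g = 2.37 ft; E₂ = y₂ + V₂²/2g = 1.47 ft. ΔE = E₁ − E₂ = 0.899 ft.

ΔE = 0.899 ft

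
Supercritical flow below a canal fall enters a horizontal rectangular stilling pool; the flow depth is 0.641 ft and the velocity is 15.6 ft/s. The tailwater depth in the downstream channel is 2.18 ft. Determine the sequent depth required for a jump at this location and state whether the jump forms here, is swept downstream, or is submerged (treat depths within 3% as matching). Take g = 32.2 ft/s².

Fr₁ = V₁/√(g·y₁) = 15.6/√(32.2×0.641) = 3.43.
Bélanger equation: y₂/y₁ = ½[√(1 + 8Fr₁²) − 1] = ½[√95.32 − 1] = 4.38.
y₂ = 4.38 × 0.641 = 2.81 ft.
Tailwater y_tw = 2.18 ft: y_tw < y₂, so the jump is swept downstream.

y₂ = 2.81 ft; the jump is swept downstream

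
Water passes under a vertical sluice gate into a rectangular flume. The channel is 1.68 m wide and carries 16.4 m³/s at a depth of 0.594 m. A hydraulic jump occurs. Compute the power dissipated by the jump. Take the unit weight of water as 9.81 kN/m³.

q = Q/b = 16.4/1.68 = 9.76 m²/s; V₁ = q/y₁ = 16.4 m/s. Fr₁ = V₁/√(g·y₁) = 6.81.
Bélanger equation: y₂/y₁ = ½[√(1 + 8Fr₁²) − 1] = ½[√371.8 − 1] = 9.14.
y₂ = 9.14 × 0.594 = 5.43 m.
Head loss: ΔE = (y₂ − y₁)³/(4y₁y₂) = (5.43 − 0.594)³/(4×0.594×5.43) = 113/12.9 = 8.77 m.
P = γ·Q·ΔE = 9.81 × 16.4 × 8.77 = 1410 kW.

P = 1410 kW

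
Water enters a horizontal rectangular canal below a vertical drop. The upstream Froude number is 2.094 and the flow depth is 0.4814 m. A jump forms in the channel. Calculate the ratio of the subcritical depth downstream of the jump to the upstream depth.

y₂/y₁ = 2.503

Fr₁ = 2.094 (given).
Conjugate-depth relation: y₂/y₁ = ½[√(1 + 8Fr₁²) − 1] = ½[√36.079 − 1] = 2.503.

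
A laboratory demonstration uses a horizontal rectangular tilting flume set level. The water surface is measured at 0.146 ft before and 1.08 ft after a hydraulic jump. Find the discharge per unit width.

q = 1.76 ft²/s

For a rectangular channel the momentum equation gives q² = ½·g·y₁·y₂·(y₁ + y₂) = ½×32.2×0.146×1.08×1.23 = 3.11.
q = √3.11 = 1.76 ft²/s.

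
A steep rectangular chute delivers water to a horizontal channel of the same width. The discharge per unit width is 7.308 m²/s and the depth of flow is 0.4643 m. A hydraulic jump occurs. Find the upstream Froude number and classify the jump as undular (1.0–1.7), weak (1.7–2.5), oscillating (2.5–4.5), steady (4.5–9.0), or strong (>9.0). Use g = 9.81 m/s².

V₁ = q/y₁ = 7.308/0.4643 = 15.74 m/s. Fr₁ = V₁/√(g·y₁) = 15.74/√(9.81×0.4643) = 7.375.
Fr₁ = 7.375 lies in the steady range.

Fr₁ = 7.375; steady jump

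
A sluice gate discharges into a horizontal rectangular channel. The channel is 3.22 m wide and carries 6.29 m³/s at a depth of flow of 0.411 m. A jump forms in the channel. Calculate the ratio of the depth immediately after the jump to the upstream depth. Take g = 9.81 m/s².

q = Q/b = 6.29/3.22 = 1.95 m²/s; V₁ = q/y₁ = 4.75 m/s. Fr₁ = V₁/√(g·y₁) = 2.37.
From the momentum equation for a rectangular channel, y₂/y₁ = ½[√(1 + 8Fr₁²) − 1] = ½[√45.82 − 1] = 2.88.

y₂/y₁ = 2.88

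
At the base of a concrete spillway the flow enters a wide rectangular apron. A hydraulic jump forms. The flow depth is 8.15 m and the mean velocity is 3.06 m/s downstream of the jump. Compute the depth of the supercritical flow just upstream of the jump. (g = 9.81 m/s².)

y₁ = 1.60 m

Fr₂ = V₂/√(g·y₂) = 3.06/√(9.81×8.15) = 0.342.
Since the conjugate-depth ratio holds either way, y₁/y₂ = ½[√(1 + 8Fr₂²) − 1] = ½[√1.937 − 1] = 0.196.
y₁ = 0.196 × 8.15 = 1.60 m.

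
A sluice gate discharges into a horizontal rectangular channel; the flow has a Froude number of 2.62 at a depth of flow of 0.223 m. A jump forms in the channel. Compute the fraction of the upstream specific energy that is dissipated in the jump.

ΔE/E₁ = 0.195 (19.5%)

Fr₁ = 2.62 (given).
Conjugate-depth relation: y₂/y₁ = ½[√(1 + 8Fr₁²) − 1] = ½[√55.92 − 1] = 3.24.
y₂ = 3.24 × 0.223 = 0.722 m.
E₁ = y₁(1 + Fr₁²/2) = 0.223×(1 + 2.62²/2) = 0.988 m. ΔE = (y₂ − y₁)³/(4y₁y₂) = 0.193 m. ΔE/E₁ = 0.193/0.988 = 0.195.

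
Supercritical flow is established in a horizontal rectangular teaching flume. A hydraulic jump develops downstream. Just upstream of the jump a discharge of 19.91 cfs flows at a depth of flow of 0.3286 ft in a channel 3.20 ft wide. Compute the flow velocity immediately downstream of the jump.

q = Q/b = 19.91/3.20 = 6.222 ft²/s; V₁ = q/y₁ = 18.93 ft/s. Fr₁ = V₁/√(g·y₁) = 5.821.
From the momentum equation for a rectangular channel, y₂/y₁ = ½[√(1 + 8Fr₁²) − 1] = ½[√272.07 − 1] = 7.747.
y₂ = 7.747 × 0.3286 = 2.546 ft.
V₂ = q/y₂ = 6.222/2.546 = 2.444 ft/s.

V₂ = 2.444 ft/s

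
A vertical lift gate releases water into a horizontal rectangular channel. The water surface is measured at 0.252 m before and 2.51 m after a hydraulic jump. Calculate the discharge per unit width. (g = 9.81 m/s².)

q = 2.93 m²/s

For a rectangular channel the momentum equation gives q² = ½·g·y₁·y₂·(y₁ + y₂) = ½×9.81×0.252×2.51×2.76 = 8.57.
q = √8.57 = 2.93 m²/s.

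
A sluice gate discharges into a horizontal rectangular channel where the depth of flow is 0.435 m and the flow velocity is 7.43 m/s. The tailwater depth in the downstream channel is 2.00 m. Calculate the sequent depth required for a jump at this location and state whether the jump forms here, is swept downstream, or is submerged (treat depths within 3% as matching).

Fr₁ = V₁/√(g·y₁) = 7.43/√(9.81×0.435) = 3.60.
Conjugate-depth relation: y₂/y₁ = ½[√(1 + 8Fr₁²) − 1] = ½[√104.5 − 1] = 4.61.
y₂ = 4.61 × 0.435 = 2.01 m.
Tailwater y_tw = 2.00 m: y_tw ≈ y₂, so the jump forms here.

y₂ = 2.01 m; the jump forms here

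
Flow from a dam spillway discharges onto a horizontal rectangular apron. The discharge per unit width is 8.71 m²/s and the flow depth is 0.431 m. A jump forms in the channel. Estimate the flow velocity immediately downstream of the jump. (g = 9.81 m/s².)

V₁ = q/y₁ = 8.71/0.431 = 20.2 m/s. Fr₁ = V₁/√(g·y₁) = 20.2/√(9.81×0.431) = 9.83.
Bélanger equation: y₂/y₁ = ½[√(1 + 8Fr₁²) − 1] = ½[√773.7 − 1] = 13.4.
y₂ = 13.4 × 0.431 = 5.78 m.
V₂ = q/y₂ = 8.71/5.78 = 1.51 m/s.

V₂ = 1.51 m/s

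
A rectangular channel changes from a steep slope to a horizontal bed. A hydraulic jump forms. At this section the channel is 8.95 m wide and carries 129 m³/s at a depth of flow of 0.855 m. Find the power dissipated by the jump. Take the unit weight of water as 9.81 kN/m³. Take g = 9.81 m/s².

q = Q/b = 129/8.95 = 14.4 m²/s; V₁ = q/y₁ = 16.9 m/s. Fr₁ = V₁/√(g·y₁) = 5.82.
Sequent-depth ratio: y₂/y₁ = ½[√(1 + 8Fr₁²) − 1] = ½[√272.1 − 1] = 7.75.
y₂ = 7.75 × 0.855 = 6.62 m.
Head loss: ΔE = (y₂ − y₁)³/(4y₁y₂) = (6.62 − 0.855)³/(4×0.855×6.62) = 192/22.7 = 8.47 m.
P = γ·Q·ΔE = 9.81 × 129 × 8.47 = 10724 kW.

P = 10724 kW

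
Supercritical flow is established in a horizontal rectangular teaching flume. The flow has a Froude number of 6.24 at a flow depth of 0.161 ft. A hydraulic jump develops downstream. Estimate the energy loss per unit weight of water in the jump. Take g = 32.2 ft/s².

Fr₁ = 6.24 (given).
Bélanger equation: y₂/y₁ = ½[√(1 + 8Fr₁²) − 1] = ½[√312.5 − 1] = 8.34.
y₂ = 8.34 × 0.161 = 1.34 ft.
Head loss: ΔE = (y₂ − y₁)³/(4y₁y₂) = (1.34 − 0.161)³/(4×0.161×1.34) = 1.65/0.865 = 1.91 ft.

ΔE = 1.91 ft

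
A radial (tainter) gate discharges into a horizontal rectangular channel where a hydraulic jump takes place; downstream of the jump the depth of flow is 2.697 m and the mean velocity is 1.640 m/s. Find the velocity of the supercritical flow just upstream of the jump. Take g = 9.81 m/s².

Fr₂ = V₂/√(g·y₂) = 1.640/√(9.81×2.697) = 0.3188.
Since the conjugate-depth ratio holds either way, y₁/y₂ = ½[√(1 + 8Fr₂²) − 1] = ½[√1.8133 − 1] = 0.1733.
y₁ = 0.1733 × 2.697 = 0.4674 m.
V₁ = q/y₁ = 4.423/0.4674 = 9.464 m/s.

V₁ = 9.464 m/s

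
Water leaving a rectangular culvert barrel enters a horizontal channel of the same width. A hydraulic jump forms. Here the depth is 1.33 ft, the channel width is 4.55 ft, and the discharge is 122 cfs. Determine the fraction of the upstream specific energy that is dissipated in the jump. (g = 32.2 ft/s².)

q = Q/b = 122/4.55 = 26.8 ft²/s; V₁ = q/y₁ = 20.2 ft/s. Fr₁ = V₁/√(g·y₁) = 3.08.
By Bélanger, y₂/y₁ = ½[√(1 + 8Fr₁²) − 1] = ½[√76.92 − 1] = 3.89.
y₂ = 3.89 × 1.33 = 5.17 ft.
E₁ = y₁ + V₁²/2g = 7.64 ft. ΔE = (y₂ − y₁)³/(4y₁y₂) = 2.06 ft. ΔE/E₁ = 2.06/7.64 = 0.269.

ΔE/E₁ = 0.269 (26.9%)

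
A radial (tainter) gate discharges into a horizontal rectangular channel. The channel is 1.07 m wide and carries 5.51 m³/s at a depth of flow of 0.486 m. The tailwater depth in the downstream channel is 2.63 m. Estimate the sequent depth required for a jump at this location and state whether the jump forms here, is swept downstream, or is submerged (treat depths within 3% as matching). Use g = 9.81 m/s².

y₂ = 3.10 m; the jump is swept downstream

q = Q/b = 5.51/1.07 = 5.15 m²/s; V₁ = q/y₁ = 10.6 m/s. Fr₁ = V₁/√(g·y₁) = 4.85.
By Bélanger, y₂/y₁ = ½[√(1 + 8Fr₁²) − 1] = ½[√189.4 − 1] = 6.38.
y₂ = 6.38 × 0.486 = 3.10 m.
Tailwater y_tw = 2.63 m: y_tw < y₂, so the jump is swept downstream.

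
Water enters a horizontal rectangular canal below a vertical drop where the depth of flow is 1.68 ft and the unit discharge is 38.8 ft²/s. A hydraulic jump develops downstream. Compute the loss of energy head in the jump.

ΔE = 2.77 ft

V₁ = q/y₁ = 38.8/1.68 = 23.1 ft/s. Fr₁ = V₁/√(g·y₁) = 23.1/√(32.2×1.68) = 3.14.
Conjugate-depth relation: y₂/y₁ = ½[√(1 + 8Fr₁²) − 1] = ½[√79.88 − 1] = 3.97.
y₂ = 3.97 × 1.68 = 6.67 ft.
Head loss: ΔE = (y₂ − y₁)³/(4y₁y₂) = (6.67 − 1.68)³/(4×1.68×6.67) = 124/44.8 = 2.77 ft.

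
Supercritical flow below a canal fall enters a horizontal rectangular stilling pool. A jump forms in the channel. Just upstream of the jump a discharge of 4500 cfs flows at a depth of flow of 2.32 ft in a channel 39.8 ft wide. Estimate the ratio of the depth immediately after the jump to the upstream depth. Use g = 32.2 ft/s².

q = Q/b = 4500/39.8 = 113 ft²/s; V₁ = q/y₁ = 48.7 ft/s. Fr₁ = V₁/√(g·y₁) = 5.64.
From the momentum equation for a rectangular channel, y₂/y₁ = ½[√(1 + 8Fr₁²) − 1] = ½[√255.3 − 1] = 7.49.

y₂/y₁ = 7.49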